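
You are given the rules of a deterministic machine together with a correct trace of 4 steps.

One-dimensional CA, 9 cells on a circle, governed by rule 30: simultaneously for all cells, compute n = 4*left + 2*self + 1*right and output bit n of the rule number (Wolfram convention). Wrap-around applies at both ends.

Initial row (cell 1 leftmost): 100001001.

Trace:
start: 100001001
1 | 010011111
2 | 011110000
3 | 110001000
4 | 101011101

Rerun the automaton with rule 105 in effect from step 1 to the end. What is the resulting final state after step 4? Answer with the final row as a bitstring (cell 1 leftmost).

010100001

(re-executing steps 1..4 under rule 105; state before step 1: 100001001)
1 | 101100001
2 | 111101101
3 | 000111111
4 | 010100001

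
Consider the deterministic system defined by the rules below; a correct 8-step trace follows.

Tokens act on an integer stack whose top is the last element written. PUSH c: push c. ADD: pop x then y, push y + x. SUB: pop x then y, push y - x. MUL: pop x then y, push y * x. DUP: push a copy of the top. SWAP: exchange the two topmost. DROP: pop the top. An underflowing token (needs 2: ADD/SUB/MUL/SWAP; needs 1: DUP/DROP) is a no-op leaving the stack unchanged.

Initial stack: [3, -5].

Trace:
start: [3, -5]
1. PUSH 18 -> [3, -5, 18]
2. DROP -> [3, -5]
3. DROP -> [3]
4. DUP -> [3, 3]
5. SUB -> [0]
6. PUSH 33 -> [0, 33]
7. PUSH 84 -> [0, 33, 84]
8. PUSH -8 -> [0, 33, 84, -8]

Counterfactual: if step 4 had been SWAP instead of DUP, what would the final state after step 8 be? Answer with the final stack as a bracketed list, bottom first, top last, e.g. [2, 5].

(re-executing from step 4 with the substitution; state before step 4: [3])
4. SWAP -> [3]
5. SUB -> [3]
6. PUSH 33 -> [3, 33]
7. PUSH 84 -> [3, 33, 84]
8. PUSH -8 -> [3, 33, 84, -8]

[3, 33, 84, -8]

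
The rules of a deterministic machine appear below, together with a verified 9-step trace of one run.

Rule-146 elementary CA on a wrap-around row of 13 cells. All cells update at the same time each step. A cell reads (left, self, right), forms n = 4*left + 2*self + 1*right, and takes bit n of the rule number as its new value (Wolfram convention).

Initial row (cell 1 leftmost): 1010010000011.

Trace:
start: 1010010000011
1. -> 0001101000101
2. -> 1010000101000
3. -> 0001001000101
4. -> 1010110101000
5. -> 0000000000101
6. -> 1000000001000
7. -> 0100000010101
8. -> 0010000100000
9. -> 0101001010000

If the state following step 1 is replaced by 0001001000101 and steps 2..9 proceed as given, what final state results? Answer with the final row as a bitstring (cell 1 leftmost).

state after step 1 := 0001001000101
2. -> 1010110101000
3. -> 0000000000101
4. -> 1000000001000
5. -> 0100000010101
6. -> 0010000100000
7. -> 0101001010000
8. -> 1000110001000
9. -> 0101001010101

0101001010101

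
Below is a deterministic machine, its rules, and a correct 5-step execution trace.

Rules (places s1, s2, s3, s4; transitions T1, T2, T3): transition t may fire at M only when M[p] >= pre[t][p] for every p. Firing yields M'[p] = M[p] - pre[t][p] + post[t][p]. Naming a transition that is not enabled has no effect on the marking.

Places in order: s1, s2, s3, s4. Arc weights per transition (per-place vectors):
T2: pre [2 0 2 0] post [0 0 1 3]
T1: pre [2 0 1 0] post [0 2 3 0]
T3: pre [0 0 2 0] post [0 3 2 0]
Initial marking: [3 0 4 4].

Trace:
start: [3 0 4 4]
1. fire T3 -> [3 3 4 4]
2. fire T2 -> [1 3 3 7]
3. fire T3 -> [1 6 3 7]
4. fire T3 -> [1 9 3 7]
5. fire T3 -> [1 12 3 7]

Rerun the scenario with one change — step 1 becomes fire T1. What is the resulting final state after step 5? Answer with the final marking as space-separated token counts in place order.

1 11 6 4

(re-executing from step 1 with the substitution; state before step 1: [3 0 4 4])
1. fire T1 -> [1 2 6 4]
2. fire T2 -> [1 2 6 4]
3. fire T3 -> [1 5 6 4]
4. fire T3 -> [1 8 6 4]
5. fire T3 -> [1 11 6 4]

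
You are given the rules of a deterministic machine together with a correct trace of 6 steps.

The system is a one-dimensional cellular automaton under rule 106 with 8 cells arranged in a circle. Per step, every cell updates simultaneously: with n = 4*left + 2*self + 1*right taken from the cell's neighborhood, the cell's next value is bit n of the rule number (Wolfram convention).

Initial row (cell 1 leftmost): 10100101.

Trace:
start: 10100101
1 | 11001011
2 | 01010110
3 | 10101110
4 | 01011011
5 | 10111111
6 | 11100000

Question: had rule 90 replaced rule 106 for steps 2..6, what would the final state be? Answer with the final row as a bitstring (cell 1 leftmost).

(re-executing steps 2..6 under rule 90; state before step 2: 11001011)
2 | 01110010
3 | 11011101
4 | 01010101
5 | 00000000
6 | 00000000

00000000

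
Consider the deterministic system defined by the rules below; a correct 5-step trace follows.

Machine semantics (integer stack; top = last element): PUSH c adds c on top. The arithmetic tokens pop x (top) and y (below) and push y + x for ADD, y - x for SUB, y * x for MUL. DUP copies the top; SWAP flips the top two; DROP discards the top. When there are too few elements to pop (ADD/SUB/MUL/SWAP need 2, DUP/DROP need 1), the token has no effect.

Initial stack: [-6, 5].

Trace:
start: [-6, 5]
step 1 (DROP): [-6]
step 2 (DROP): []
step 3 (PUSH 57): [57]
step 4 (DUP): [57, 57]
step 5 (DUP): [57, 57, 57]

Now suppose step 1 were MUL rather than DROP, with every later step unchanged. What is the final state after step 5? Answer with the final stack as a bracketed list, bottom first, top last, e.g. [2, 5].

[57, 57, 57]

(re-executing from step 1 with the substitution; state before step 1: [-6, 5])
step 1 (MUL): [-30]
step 2 (DROP): []
step 3 (PUSH 57): [57]
step 4 (DUP): [57, 57]
step 5 (DUP): [57, 57, 57]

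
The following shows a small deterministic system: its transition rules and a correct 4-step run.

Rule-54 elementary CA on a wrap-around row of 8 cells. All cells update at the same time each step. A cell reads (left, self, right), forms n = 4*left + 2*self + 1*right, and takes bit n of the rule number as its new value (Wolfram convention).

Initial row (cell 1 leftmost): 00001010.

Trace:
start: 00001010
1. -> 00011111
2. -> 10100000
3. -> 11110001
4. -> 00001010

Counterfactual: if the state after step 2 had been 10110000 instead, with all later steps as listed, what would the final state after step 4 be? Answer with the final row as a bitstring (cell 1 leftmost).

state after step 2 := 10110000
3. -> 11001001
4. -> 00111110

00111110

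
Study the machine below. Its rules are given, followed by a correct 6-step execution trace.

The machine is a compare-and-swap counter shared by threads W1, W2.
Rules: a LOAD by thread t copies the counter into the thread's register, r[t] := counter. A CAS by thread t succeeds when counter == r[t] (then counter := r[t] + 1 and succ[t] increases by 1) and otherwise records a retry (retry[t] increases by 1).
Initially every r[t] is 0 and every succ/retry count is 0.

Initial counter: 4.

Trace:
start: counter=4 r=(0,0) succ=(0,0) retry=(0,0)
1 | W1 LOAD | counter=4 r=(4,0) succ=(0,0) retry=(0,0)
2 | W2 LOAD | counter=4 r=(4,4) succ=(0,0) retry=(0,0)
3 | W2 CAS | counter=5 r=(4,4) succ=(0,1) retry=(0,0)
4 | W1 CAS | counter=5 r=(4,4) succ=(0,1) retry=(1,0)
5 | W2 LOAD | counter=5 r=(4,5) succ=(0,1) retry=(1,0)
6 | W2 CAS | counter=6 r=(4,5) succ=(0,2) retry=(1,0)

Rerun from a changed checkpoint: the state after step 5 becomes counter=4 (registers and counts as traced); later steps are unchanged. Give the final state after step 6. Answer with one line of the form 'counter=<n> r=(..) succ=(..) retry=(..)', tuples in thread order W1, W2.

counter=4 r=(4,5) succ=(0,1) retry=(1,1)

state after step 5 := counter=4 r=(4,5) succ=(0,1) retry=(1,0)
6 | W2 CAS | counter=4 r=(4,5) succ=(0,1) retry=(1,1)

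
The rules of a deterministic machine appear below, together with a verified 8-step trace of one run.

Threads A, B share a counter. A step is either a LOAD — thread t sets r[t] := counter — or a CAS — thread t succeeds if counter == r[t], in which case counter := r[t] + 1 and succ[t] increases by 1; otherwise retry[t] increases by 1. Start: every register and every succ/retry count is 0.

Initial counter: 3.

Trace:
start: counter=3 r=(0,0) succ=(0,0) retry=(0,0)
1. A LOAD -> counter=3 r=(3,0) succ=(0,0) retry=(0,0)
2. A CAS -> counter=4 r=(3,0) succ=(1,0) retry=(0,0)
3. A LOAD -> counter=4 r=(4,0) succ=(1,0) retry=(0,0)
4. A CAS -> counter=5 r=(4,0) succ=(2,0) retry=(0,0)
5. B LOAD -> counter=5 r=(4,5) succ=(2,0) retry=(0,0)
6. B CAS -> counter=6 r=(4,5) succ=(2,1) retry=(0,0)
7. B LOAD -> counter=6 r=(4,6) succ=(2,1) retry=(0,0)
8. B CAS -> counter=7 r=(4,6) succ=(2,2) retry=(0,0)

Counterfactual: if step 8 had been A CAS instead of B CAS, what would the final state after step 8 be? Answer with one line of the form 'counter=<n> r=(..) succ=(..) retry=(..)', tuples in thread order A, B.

counter=6 r=(4,6) succ=(2,1) retry=(1,0)

(re-executing from step 8 with the substitution; state before step 8: counter=6 r=(4,6) succ=(2,1) retry=(0,0))
8. A CAS -> counter=6 r=(4,6) succ=(2,1) retry=(1,0)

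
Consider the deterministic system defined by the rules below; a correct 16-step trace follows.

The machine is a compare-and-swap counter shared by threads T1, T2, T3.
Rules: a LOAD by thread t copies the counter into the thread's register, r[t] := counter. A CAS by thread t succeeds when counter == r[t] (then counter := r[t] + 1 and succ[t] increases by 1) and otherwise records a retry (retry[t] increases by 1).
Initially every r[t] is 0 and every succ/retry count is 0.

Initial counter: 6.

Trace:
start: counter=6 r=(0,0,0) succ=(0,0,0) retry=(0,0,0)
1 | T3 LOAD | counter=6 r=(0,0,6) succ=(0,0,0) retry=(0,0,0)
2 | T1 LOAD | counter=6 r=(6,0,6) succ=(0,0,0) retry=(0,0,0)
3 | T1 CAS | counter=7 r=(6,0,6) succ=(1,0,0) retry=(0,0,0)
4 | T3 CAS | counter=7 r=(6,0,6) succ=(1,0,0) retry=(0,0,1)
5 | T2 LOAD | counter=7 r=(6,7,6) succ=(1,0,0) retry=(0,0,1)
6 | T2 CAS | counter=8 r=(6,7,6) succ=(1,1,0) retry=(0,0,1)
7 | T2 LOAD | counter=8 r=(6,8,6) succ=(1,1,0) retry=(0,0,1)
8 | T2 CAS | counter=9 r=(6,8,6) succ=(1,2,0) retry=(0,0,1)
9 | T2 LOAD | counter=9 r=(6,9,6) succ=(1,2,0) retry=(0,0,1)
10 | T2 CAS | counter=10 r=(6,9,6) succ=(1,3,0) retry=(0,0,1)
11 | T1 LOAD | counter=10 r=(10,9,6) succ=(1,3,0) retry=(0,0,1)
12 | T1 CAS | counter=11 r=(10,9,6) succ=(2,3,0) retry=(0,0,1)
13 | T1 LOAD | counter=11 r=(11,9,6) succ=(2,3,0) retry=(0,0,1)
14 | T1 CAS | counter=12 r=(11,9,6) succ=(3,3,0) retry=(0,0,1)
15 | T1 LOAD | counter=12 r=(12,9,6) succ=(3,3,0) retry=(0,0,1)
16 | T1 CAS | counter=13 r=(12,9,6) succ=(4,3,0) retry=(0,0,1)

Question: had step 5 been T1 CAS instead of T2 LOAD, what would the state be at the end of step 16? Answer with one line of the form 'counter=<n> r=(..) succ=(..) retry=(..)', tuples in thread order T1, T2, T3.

counter=12 r=(11,8,6) succ=(4,2,0) retry=(1,1,1)

(re-executing from step 5 with the substitution; state before step 5: counter=7 r=(6,0,6) succ=(1,0,0) retry=(0,0,1))
5 | T1 CAS | counter=7 r=(6,0,6) succ=(1,0,0) retry=(1,0,1)
6 | T2 CAS | counter=7 r=(6,0,6) succ=(1,0,0) retry=(1,1,1)
7 | T2 LOAD | counter=7 r=(6,7,6) succ=(1,0,0) retry=(1,1,1)
8 | T2 CAS | counter=8 r=(6,7,6) succ=(1,1,0) retry=(1,1,1)
9 | T2 LOAD | counter=8 r=(6,8,6) succ=(1,1,0) retry=(1,1,1)
10 | T2 CAS | counter=9 r=(6,8,6) succ=(1,2,0) retry=(1,1,1)
11 | T1 LOAD | counter=9 r=(9,8,6) succ=(1,2,0) retry=(1,1,1)
12 | T1 CAS | counter=10 r=(9,8,6) succ=(2,2,0) retry=(1,1,1)
13 | T1 LOAD | counter=10 r=(10,8,6) succ=(2,2,0) retry=(1,1,1)
14 | T1 CAS | counter=11 r=(10,8,6) succ=(3,2,0) retry=(1,1,1)
15 | T1 LOAD | counter=11 r=(11,8,6) succ=(3,2,0) retry=(1,1,1)
16 | T1 CAS | counter=12 r=(11,8,6) succ=(4,2,0) retry=(1,1,1)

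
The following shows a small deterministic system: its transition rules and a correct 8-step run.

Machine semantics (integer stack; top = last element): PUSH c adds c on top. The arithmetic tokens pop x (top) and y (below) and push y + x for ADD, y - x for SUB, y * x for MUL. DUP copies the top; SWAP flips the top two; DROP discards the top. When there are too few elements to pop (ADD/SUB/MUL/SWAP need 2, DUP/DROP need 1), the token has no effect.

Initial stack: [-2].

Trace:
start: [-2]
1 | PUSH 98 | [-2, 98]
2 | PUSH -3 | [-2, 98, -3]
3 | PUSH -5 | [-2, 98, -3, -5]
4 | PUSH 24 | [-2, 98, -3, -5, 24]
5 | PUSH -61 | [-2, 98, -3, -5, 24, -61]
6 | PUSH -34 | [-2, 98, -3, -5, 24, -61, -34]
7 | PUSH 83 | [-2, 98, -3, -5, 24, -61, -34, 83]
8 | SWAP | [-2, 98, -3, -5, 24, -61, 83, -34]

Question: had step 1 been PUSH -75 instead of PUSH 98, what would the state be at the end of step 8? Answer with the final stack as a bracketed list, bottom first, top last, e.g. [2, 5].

[-2, -75, -3, -5, 24, -61, 83, -34]

(re-executing from step 1 with the substitution; state before step 1: [-2])
1 | PUSH -75 | [-2, -75]
2 | PUSH -3 | [-2, -75, -3]
3 | PUSH -5 | [-2, -75, -3, -5]
4 | PUSH 24 | [-2, -75, -3, -5, 24]
5 | PUSH -61 | [-2, -75, -3, -5, 24, -61]
6 | PUSH -34 | [-2, -75, -3, -5, 24, -61, -34]
7 | PUSH 83 | [-2, -75, -3, -5, 24, -61, -34, 83]
8 | SWAP | [-2, -75, -3, -5, 24, -61, 83, -34]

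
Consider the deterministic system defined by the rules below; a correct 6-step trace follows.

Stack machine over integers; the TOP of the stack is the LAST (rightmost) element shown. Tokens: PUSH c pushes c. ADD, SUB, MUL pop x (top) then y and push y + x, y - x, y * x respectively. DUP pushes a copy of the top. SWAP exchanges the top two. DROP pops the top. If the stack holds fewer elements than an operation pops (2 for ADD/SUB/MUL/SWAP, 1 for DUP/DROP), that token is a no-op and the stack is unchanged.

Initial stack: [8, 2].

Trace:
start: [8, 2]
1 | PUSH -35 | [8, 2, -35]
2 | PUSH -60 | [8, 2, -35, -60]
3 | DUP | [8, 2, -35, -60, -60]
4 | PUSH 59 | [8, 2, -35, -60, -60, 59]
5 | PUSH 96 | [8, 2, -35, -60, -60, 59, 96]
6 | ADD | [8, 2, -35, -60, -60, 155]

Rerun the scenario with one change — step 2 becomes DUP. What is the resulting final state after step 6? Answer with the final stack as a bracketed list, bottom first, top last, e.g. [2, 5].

(re-executing from step 2 with the substitution; state before step 2: [8, 2, -35])
2 | DUP | [8, 2, -35, -35]
3 | DUP | [8, 2, -35, -35, -35]
4 | PUSH 59 | [8, 2, -35, -35, -35, 59]
5 | PUSH 96 | [8, 2, -35, -35, -35, 59, 96]
6 | ADD | [8, 2, -35, -35, -35, 155]

[8, 2, -35, -35, -35, 155]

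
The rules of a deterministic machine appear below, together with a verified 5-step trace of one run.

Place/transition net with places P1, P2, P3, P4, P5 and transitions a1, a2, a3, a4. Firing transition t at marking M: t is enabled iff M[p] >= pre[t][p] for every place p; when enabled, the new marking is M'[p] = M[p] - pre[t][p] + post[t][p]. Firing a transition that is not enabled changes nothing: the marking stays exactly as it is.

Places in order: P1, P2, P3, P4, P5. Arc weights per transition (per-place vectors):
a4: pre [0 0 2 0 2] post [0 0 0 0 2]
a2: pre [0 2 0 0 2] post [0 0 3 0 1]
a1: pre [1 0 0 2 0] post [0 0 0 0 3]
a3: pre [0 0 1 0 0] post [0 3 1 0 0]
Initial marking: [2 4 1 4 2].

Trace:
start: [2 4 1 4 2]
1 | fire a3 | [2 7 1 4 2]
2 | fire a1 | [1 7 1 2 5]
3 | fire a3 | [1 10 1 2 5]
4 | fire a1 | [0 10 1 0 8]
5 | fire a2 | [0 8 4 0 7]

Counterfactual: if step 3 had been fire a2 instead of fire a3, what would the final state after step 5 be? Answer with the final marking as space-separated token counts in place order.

0 3 7 0 6

(re-executing from step 3 with the substitution; state before step 3: [1 7 1 2 5])
3 | fire a2 | [1 5 4 2 4]
4 | fire a1 | [0 5 4 0 7]
5 | fire a2 | [0 3 7 0 6]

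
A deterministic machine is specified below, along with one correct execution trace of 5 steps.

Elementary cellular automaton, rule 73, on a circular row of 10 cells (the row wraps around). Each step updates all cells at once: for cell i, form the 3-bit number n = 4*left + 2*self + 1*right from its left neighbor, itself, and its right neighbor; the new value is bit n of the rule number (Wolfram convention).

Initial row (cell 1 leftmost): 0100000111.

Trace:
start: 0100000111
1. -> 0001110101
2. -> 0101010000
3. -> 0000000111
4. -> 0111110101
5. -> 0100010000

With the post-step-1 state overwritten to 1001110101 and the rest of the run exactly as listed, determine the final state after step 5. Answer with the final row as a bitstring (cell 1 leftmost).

1010010101

state after step 1 := 1001110101
2. -> 1001010001
3. -> 1000000101
4. -> 1011110001
5. -> 1010010101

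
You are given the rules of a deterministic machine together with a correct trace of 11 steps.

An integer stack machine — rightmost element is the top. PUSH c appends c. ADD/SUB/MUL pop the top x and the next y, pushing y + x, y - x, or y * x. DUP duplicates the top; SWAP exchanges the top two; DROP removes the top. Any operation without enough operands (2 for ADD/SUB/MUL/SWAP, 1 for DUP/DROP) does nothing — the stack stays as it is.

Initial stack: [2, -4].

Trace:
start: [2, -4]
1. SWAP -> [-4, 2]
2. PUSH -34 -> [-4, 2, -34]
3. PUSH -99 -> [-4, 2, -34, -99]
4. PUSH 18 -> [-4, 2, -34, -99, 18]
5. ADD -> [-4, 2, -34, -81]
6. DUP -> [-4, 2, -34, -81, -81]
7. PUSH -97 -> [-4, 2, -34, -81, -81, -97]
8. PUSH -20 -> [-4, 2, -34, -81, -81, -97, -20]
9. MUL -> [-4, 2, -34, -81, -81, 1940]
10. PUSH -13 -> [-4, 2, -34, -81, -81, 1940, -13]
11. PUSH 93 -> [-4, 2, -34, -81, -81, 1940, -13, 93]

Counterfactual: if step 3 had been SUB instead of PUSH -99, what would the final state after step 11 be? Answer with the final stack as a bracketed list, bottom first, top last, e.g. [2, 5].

[-4, 54, 54, 1940, -13, 93]

(re-executing from step 3 with the substitution; state before step 3: [-4, 2, -34])
3. SUB -> [-4, 36]
4. PUSH 18 -> [-4, 36, 18]
5. ADD -> [-4, 54]
6. DUP -> [-4, 54, 54]
7. PUSH -97 -> [-4, 54, 54, -97]
8. PUSH -20 -> [-4, 54, 54, -97, -20]
9. MUL -> [-4, 54, 54, 1940]
10. PUSH -13 -> [-4, 54, 54, 1940, -13]
11. PUSH 93 -> [-4, 54, 54, 1940, -13, 93]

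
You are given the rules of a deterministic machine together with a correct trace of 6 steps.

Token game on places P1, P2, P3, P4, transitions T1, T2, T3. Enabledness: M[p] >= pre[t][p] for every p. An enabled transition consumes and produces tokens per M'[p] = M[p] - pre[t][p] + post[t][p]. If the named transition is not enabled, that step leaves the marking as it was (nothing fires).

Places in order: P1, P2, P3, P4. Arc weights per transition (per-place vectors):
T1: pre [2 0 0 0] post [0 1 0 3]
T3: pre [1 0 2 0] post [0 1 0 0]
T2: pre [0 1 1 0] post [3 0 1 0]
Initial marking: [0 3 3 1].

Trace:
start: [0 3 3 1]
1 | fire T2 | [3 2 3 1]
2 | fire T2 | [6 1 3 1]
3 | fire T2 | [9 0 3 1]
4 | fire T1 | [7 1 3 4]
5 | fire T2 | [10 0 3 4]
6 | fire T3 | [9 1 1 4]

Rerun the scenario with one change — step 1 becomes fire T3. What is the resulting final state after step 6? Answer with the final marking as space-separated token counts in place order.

(re-executing from step 1 with the substitution; state before step 1: [0 3 3 1])
1 | fire T3 | [0 3 3 1]
2 | fire T2 | [3 2 3 1]
3 | fire T2 | [6 1 3 1]
4 | fire T1 | [4 2 3 4]
5 | fire T2 | [7 1 3 4]
6 | fire T3 | [6 2 1 4]

6 2 1 4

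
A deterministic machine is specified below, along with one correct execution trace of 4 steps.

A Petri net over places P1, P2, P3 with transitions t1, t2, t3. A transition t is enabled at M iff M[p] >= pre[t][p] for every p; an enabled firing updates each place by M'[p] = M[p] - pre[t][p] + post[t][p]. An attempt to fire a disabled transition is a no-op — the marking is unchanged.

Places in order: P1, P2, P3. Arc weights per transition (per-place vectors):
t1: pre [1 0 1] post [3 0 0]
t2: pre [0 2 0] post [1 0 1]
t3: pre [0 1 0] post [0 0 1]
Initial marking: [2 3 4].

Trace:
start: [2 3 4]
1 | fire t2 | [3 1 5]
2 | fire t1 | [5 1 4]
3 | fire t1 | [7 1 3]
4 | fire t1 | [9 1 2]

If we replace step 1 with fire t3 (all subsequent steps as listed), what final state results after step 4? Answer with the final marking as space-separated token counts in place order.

(re-executing from step 1 with the substitution; state before step 1: [2 3 4])
1 | fire t3 | [2 2 5]
2 | fire t1 | [4 2 4]
3 | fire t1 | [6 2 3]
4 | fire t1 | [8 2 2]

8 2 2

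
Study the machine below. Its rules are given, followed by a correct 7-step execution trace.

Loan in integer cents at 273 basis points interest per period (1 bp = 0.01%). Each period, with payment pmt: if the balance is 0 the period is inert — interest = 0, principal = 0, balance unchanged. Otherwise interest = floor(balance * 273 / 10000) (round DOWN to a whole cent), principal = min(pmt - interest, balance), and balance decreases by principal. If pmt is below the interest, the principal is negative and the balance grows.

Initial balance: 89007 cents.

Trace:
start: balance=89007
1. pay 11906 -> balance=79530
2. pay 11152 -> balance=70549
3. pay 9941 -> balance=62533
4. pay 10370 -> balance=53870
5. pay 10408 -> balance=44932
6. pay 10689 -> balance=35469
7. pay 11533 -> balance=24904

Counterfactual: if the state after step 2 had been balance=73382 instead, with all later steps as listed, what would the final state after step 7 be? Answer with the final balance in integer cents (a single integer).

state after step 2 := balance=73382
3. pay 9941 -> balance=65444
4. pay 10370 -> balance=56860
5. pay 10408 -> balance=48004
6. pay 10689 -> balance=38625
7. pay 11533 -> balance=28146

28146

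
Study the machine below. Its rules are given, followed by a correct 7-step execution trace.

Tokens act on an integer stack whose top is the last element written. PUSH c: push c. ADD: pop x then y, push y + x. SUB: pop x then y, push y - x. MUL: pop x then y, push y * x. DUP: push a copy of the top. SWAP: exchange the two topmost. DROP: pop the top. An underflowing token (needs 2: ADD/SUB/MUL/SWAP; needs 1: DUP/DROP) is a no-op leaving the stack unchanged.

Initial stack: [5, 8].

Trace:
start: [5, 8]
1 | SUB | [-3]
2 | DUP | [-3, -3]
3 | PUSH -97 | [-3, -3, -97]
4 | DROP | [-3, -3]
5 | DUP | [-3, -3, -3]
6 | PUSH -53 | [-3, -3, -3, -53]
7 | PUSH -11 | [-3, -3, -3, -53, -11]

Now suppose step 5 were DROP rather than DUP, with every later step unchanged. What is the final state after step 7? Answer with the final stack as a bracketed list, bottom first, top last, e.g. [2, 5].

(re-executing from step 5 with the substitution; state before step 5: [-3, -3])
5 | DROP | [-3]
6 | PUSH -53 | [-3, -53]
7 | PUSH -11 | [-3, -53, -11]

[-3, -53, -11]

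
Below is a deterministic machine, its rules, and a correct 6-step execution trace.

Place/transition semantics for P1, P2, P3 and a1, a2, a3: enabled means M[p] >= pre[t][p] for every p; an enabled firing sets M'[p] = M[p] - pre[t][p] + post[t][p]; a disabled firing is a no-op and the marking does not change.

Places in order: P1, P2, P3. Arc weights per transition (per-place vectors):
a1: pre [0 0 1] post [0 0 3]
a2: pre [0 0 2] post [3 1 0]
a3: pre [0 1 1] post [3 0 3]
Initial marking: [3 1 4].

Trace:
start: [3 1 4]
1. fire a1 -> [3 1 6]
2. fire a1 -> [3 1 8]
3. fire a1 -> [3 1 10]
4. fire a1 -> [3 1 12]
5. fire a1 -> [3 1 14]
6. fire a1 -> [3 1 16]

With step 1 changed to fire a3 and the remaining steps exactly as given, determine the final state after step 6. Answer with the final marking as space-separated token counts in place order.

(re-executing from step 1 with the substitution; state before step 1: [3 1 4])
1. fire a3 -> [6 0 6]
2. fire a1 -> [6 0 8]
3. fire a1 -> [6 0 10]
4. fire a1 -> [6 0 12]
5. fire a1 -> [6 0 14]
6. fire a1 -> [6 0 16]

6 0 16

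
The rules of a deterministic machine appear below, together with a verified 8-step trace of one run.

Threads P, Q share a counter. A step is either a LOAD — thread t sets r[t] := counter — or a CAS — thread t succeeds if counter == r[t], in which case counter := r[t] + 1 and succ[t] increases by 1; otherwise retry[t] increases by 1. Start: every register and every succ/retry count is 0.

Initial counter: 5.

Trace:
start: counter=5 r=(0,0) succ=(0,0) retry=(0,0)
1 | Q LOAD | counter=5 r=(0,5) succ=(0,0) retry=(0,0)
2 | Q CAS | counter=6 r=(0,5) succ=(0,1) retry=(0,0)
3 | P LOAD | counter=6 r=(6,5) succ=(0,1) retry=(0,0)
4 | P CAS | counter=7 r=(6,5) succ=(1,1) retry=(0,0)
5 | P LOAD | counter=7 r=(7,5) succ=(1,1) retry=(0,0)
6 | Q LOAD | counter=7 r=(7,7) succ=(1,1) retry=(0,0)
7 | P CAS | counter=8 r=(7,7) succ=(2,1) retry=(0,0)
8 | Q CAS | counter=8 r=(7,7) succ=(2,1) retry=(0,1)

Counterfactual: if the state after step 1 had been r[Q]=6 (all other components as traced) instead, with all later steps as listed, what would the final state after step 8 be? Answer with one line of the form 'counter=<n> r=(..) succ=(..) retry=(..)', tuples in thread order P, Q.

state after step 1 := counter=5 r=(0,6) succ=(0,0) retry=(0,0)
2 | Q CAS | counter=5 r=(0,6) succ=(0,0) retry=(0,1)
3 | P LOAD | counter=5 r=(5,6) succ=(0,0) retry=(0,1)
4 | P CAS | counter=6 r=(5,6) succ=(1,0) retry=(0,1)
5 | P LOAD | counter=6 r=(6,6) succ=(1,0) retry=(0,1)
6 | Q LOAD | counter=6 r=(6,6) succ=(1,0) retry=(0,1)
7 | P CAS | counter=7 r=(6,6) succ=(2,0) retry=(0,1)
8 | Q CAS | counter=7 r=(6,6) succ=(2,0) retry=(0,2)

counter=7 r=(6,6) succ=(2,0) retry=(0,2)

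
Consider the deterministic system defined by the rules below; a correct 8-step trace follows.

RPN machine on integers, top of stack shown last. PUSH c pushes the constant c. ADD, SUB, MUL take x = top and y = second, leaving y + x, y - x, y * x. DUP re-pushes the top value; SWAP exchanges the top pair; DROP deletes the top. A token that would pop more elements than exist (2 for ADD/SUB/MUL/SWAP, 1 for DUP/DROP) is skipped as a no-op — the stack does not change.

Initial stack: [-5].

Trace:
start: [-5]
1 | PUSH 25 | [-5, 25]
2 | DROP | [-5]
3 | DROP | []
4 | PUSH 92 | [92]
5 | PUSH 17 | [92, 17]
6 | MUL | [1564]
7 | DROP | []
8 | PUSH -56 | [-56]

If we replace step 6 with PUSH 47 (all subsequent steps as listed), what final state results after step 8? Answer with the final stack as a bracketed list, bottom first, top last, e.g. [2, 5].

[92, 17, -56]

(re-executing from step 6 with the substitution; state before step 6: [92, 17])
6 | PUSH 47 | [92, 17, 47]
7 | DROP | [92, 17]
8 | PUSH -56 | [92, 17, -56]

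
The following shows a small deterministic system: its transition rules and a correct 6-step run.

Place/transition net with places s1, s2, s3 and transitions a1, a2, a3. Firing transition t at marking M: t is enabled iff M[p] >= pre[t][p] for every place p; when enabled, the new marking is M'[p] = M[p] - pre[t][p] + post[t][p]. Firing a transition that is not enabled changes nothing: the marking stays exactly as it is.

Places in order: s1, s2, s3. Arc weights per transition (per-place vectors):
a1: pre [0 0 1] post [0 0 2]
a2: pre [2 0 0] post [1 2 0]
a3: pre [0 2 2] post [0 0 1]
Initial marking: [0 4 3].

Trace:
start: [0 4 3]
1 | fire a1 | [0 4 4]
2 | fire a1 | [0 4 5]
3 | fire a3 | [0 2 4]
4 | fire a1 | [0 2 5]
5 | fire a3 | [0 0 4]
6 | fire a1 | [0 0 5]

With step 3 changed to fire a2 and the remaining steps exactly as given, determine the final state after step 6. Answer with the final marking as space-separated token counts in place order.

0 2 6

(re-executing from step 3 with the substitution; state before step 3: [0 4 5])
3 | fire a2 | [0 4 5]
4 | fire a1 | [0 4 6]
5 | fire a3 | [0 2 5]
6 | fire a1 | [0 2 6]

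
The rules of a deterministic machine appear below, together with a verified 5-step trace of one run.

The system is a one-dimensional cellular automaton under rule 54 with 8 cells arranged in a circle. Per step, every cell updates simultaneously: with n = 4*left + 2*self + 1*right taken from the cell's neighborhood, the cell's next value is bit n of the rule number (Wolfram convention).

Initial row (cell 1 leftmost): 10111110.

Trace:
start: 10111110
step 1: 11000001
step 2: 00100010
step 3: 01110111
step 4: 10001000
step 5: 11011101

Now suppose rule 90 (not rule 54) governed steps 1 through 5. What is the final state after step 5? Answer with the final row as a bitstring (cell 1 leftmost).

(re-executing steps 1..5 under rule 90; state before step 1: 10111110)
step 1: 00100010
step 2: 01010101
step 3: 00000000
step 4: 00000000
step 5: 00000000

00000000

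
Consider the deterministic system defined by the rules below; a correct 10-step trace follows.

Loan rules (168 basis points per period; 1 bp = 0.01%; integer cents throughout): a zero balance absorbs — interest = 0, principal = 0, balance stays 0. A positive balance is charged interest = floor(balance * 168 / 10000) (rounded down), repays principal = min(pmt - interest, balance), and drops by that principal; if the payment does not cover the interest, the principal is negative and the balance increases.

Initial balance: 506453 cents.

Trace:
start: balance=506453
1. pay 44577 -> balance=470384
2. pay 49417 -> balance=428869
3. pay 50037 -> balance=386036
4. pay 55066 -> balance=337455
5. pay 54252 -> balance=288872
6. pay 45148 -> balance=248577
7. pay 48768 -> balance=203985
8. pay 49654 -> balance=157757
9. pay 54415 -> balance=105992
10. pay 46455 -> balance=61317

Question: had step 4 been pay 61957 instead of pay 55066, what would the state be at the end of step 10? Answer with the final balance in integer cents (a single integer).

53701

(re-executing from step 4 with the substitution; state before step 4: balance=386036)
4. pay 61957 -> balance=330564
5. pay 54252 -> balance=281865
6. pay 45148 -> balance=241452
7. pay 48768 -> balance=196740
8. pay 49654 -> balance=150391
9. pay 54415 -> balance=98502
10. pay 46455 -> balance=53701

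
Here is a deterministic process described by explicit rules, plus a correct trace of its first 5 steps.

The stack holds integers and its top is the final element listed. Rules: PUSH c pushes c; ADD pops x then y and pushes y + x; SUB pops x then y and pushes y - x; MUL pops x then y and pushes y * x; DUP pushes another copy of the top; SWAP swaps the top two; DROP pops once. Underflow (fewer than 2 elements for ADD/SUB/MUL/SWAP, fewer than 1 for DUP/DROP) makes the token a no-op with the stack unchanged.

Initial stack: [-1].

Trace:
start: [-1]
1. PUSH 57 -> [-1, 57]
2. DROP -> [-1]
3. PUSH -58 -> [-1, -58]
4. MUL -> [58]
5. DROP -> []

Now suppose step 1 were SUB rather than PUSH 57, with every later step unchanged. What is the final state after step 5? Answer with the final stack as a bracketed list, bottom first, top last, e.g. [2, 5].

(re-executing from step 1 with the substitution; state before step 1: [-1])
1. SUB -> [-1]
2. DROP -> []
3. PUSH -58 -> [-58]
4. MUL -> [-58]
5. DROP -> []

[]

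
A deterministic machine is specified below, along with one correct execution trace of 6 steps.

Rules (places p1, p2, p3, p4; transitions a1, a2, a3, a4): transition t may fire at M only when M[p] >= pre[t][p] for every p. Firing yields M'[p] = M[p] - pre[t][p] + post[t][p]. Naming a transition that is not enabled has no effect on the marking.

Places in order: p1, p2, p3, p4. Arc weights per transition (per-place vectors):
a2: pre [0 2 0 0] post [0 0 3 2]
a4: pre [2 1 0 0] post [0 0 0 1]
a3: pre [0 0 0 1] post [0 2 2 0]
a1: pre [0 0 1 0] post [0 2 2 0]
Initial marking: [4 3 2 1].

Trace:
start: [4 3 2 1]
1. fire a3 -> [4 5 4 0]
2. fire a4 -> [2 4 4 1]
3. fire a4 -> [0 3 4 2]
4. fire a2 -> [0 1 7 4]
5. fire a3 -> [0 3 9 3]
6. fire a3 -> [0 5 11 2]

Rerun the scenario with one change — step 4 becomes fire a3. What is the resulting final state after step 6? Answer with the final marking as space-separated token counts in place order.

0 7 8 0

(re-executing from step 4 with the substitution; state before step 4: [0 3 4 2])
4. fire a3 -> [0 5 6 1]
5. fire a3 -> [0 7 8 0]
6. fire a3 -> [0 7 8 0]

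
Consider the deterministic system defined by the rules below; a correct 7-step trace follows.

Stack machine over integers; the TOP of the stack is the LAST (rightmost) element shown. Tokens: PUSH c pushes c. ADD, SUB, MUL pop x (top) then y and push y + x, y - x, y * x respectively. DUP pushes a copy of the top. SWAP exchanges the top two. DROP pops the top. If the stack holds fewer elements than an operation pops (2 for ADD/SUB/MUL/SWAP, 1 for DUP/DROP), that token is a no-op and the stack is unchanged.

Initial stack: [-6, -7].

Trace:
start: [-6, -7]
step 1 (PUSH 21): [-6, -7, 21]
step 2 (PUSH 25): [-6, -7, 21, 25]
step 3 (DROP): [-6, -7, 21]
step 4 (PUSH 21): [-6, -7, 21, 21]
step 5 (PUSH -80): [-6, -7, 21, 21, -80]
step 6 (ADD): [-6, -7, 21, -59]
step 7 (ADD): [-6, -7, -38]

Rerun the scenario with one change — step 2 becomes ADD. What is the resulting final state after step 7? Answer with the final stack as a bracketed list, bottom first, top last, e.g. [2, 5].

(re-executing from step 2 with the substitution; state before step 2: [-6, -7, 21])
step 2 (ADD): [-6, 14]
step 3 (DROP): [-6]
step 4 (PUSH 21): [-6, 21]
step 5 (PUSH -80): [-6, 21, -80]
step 6 (ADD): [-6, -59]
step 7 (ADD): [-65]

[-65]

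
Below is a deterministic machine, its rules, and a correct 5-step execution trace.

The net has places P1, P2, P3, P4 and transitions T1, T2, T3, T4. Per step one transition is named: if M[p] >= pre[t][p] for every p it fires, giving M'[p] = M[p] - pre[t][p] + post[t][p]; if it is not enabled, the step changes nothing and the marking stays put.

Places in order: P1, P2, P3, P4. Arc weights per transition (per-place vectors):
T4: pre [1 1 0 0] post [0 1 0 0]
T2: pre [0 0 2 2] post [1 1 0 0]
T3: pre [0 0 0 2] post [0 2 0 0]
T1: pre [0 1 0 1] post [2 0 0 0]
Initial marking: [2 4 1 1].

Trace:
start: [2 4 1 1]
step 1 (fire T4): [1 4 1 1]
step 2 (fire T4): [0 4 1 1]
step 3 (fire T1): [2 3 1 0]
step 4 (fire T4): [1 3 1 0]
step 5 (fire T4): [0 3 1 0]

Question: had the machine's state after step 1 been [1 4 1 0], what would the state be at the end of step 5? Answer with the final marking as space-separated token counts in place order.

state after step 1 := [1 4 1 0]
step 2 (fire T4): [0 4 1 0]
step 3 (fire T1): [0 4 1 0]
step 4 (fire T4): [0 4 1 0]
step 5 (fire T4): [0 4 1 0]

0 4 1 0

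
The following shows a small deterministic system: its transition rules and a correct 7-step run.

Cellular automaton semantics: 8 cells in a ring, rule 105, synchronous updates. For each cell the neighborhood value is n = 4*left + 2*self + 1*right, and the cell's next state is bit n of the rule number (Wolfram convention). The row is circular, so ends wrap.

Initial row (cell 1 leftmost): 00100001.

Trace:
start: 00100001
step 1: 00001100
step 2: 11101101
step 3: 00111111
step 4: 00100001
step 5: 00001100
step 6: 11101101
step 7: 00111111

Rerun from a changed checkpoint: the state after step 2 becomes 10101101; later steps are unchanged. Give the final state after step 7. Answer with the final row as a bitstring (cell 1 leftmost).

state after step 2 := 10101101
step 3: 11011111
step 4: 01110000
step 5: 01010111
step 6: 10101101
step 7: 11011111

11011111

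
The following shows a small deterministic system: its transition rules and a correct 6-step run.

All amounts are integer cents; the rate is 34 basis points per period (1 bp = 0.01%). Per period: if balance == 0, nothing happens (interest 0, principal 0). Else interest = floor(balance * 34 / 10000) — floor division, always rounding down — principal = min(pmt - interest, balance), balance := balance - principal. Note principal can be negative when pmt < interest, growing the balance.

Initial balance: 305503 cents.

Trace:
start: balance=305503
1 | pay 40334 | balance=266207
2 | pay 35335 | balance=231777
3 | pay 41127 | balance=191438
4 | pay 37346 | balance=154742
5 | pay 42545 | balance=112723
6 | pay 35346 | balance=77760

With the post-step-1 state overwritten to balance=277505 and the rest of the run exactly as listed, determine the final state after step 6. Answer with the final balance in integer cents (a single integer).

89250

state after step 1 := balance=277505
2 | pay 35335 | balance=243113
3 | pay 41127 | balance=202812
4 | pay 37346 | balance=166155
5 | pay 42545 | balance=124174
6 | pay 35346 | balance=89250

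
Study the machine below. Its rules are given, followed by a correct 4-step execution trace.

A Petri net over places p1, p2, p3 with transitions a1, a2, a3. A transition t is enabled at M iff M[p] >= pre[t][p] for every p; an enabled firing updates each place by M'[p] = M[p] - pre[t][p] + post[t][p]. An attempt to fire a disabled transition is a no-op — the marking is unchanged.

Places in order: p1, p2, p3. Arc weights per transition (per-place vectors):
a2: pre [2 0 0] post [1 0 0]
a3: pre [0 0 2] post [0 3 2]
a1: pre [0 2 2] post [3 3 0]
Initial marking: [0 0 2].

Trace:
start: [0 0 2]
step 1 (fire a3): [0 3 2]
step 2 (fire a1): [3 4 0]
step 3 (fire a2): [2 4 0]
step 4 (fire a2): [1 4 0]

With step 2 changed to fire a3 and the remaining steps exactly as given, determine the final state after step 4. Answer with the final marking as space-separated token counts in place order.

0 6 2

(re-executing from step 2 with the substitution; state before step 2: [0 3 2])
step 2 (fire a3): [0 6 2]
step 3 (fire a2): [0 6 2]
step 4 (fire a2): [0 6 2]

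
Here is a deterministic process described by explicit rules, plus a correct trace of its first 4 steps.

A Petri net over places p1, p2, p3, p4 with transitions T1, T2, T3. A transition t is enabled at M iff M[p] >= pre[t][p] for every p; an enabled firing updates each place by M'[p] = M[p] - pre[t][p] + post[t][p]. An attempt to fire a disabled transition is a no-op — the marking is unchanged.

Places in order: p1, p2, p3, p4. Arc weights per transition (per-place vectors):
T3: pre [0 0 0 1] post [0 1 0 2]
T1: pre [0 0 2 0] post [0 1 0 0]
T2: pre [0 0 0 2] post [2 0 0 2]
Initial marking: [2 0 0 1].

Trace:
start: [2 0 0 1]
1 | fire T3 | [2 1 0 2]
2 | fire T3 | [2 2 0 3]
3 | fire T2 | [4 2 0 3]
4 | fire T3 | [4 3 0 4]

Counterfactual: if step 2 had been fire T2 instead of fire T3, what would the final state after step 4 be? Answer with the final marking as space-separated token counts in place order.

(re-executing from step 2 with the substitution; state before step 2: [2 1 0 2])
2 | fire T2 | [4 1 0 2]
3 | fire T2 | [6 1 0 2]
4 | fire T3 | [6 2 0 3]

6 2 0 3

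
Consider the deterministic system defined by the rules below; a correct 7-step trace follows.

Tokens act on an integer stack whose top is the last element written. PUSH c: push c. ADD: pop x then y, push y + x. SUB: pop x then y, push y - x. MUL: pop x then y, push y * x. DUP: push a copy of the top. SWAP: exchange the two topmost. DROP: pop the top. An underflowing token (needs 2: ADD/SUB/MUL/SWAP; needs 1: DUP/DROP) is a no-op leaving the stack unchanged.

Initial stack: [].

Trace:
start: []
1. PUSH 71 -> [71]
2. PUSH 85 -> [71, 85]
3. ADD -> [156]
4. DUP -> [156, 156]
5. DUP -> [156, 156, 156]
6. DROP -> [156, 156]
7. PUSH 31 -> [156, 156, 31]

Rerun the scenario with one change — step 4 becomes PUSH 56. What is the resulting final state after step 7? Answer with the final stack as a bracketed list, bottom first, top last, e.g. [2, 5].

(re-executing from step 4 with the substitution; state before step 4: [156])
4. PUSH 56 -> [156, 56]
5. DUP -> [156, 56, 56]
6. DROP -> [156, 56]
7. PUSH 31 -> [156, 56, 31]

[156, 56, 31]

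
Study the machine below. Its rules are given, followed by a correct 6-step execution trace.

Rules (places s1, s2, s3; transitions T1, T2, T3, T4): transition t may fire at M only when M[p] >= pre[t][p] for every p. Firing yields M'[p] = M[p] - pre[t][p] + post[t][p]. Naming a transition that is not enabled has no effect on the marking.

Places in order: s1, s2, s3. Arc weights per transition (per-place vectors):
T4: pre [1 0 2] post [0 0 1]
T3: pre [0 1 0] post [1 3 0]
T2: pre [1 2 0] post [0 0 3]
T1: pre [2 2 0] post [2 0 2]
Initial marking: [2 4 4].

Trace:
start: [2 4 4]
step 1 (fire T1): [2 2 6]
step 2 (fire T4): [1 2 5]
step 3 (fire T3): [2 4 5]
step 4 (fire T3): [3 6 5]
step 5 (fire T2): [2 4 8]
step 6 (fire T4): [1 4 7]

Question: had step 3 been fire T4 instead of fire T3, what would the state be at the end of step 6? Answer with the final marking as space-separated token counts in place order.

(re-executing from step 3 with the substitution; state before step 3: [1 2 5])
step 3 (fire T4): [0 2 4]
step 4 (fire T3): [1 4 4]
step 5 (fire T2): [0 2 7]
step 6 (fire T4): [0 2 7]

0 2 7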